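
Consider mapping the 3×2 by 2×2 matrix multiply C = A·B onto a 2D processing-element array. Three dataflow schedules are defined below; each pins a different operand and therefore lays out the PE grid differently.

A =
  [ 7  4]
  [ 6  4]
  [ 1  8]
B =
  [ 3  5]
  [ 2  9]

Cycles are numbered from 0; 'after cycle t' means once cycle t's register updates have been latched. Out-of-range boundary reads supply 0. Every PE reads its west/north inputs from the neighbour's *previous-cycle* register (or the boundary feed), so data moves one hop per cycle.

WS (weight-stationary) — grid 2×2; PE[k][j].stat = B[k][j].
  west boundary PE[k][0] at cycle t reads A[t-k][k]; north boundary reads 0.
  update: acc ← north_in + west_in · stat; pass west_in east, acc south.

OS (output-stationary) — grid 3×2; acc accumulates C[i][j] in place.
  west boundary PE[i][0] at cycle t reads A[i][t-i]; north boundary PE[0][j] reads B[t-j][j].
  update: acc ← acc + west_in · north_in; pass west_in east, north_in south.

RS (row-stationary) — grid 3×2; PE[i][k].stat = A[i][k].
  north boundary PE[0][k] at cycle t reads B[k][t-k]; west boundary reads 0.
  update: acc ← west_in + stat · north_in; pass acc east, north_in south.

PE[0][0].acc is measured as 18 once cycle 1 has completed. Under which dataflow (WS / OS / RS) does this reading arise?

Under WS (2×2), PE[0][0]:
  0: (0,0).acc=21  regs=<7,21>
  1: (0,0).acc=18  regs=<6,18>
Under OS (3×2), PE[0][0]:
  0: (0,0).acc=21  regs=<7,3>
  1: (0,0).acc=29  regs=<4,2>
Under RS (3×2), PE[0][0]:
  0: (0,0).acc=21  regs=<21,3>
  1: (0,0).acc=35  regs=<35,5>

dataflow = WS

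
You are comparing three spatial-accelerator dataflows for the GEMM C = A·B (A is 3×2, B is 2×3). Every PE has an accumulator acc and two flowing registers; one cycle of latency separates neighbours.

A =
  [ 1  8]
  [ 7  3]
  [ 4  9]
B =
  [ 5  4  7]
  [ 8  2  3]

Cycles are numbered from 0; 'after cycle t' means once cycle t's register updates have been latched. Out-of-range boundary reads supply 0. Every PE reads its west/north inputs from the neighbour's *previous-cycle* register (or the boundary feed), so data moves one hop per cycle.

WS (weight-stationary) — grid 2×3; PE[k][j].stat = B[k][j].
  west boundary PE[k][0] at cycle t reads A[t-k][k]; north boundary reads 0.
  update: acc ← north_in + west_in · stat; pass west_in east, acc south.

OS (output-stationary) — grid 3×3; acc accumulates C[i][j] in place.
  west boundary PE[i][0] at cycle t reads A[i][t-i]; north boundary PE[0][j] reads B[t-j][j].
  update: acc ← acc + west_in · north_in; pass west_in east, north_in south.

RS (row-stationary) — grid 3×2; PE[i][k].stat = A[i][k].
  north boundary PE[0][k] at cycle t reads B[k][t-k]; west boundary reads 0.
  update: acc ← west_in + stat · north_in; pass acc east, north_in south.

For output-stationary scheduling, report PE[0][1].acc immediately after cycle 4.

OS on a 3×3 grid — tracing PE[0][1] and its feeders:
  cycle 0: PE[0][0] → acc 5, east 1, south 5
  cycle 0: PE[0][1] → acc 0, east 0, south 0
  cycle 1: PE[0][0] → acc 69, east 8, south 8
  cycle 1: PE[0][1] → acc 4, east 1, south 4
  cycle 2: PE[0][0] → acc 69, east 0, south 0
  cycle 2: PE[0][1] → acc 20, east 8, south 2
  cycle 3: PE[0][0] → acc 69, east 0, south 0
  cycle 3: PE[0][1] → acc 20, east 0, south 0
  cycle 4: PE[0][0] → acc 69, east 0, south 0
  cycle 4: PE[0][1] → acc 20, east 0, south 0

PE[0][1].acc = 20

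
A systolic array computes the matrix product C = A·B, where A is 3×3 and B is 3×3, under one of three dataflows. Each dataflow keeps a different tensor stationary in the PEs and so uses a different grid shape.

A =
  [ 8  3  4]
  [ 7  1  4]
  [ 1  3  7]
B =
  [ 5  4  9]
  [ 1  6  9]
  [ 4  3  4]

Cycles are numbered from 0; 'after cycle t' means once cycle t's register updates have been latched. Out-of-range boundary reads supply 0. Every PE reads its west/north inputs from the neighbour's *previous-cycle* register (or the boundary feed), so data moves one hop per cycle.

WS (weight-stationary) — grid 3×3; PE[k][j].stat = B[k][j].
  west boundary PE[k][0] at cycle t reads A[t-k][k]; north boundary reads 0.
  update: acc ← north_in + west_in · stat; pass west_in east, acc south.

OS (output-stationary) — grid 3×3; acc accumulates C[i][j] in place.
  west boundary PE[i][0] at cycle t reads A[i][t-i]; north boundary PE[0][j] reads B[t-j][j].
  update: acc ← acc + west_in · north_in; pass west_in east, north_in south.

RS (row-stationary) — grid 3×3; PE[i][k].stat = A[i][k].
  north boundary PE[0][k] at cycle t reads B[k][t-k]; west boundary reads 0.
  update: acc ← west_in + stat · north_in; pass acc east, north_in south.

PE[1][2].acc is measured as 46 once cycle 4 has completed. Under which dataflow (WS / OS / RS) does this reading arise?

Under WS (3×3), PE[1][2]:
  c0 r1c2: 0 / 0 / 0
  c1 r1c2: 0 / 0 / 0
  c2 r1c2: 0 / 0 / 0
  c3 r1c2: 99 / 3 / 99
  c4 r1c2: 72 / 1 / 72
Under OS (3×3), PE[1][2]:
  c0 r1c2: 0 / 0 / 0
  c1 r1c2: 0 / 0 / 0
  c2 r1c2: 0 / 0 / 0
  c3 r1c2: 63 / 7 / 9
  c4 r1c2: 72 / 1 / 9
Under RS (3×3), PE[1][2]:
  c0 r1c2: 0 / 0 / 0
  c1 r1c2: 0 / 0 / 0
  c2 r1c2: 0 / 0 / 0
  c3 r1c2: 52 / 52 / 4
  c4 r1c2: 46 / 46 / 3

dataflow = RS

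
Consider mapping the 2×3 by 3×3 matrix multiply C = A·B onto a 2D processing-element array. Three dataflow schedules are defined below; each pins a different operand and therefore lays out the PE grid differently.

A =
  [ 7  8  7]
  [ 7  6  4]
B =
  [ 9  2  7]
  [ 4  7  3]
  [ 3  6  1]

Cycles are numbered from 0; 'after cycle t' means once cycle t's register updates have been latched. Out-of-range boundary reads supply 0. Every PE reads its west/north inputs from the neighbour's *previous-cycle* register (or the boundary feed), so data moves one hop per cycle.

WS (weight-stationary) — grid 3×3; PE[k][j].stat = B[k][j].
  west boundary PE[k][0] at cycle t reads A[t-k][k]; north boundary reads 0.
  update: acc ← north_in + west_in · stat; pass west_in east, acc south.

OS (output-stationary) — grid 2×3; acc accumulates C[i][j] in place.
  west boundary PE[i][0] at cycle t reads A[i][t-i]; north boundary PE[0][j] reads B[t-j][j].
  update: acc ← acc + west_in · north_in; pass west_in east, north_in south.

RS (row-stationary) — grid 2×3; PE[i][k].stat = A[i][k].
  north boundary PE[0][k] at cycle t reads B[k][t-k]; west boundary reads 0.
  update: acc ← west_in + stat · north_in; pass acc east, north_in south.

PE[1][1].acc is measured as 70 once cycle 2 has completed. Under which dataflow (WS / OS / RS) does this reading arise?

dataflow = WS

WS [3×3] PE[1][1] across cycles:
  cycle 0: PE[1][1] → acc 0, east 0, south 0
  cycle 1: PE[1][1] → acc 0, east 0, south 0
  cycle 2: PE[1][1] → acc 70, east 8, south 70
OS [2×3] PE[1][1] across cycles:
  cycle 0: PE[1][1] → acc 0, east 0, south 0
  cycle 1: PE[1][1] → acc 0, east 0, south 0
  cycle 2: PE[1][1] → acc 14, east 7, south 2
RS [2×3] PE[1][1] across cycles:
  cycle 0: PE[1][1] → acc 0, east 0, south 0
  cycle 1: PE[1][1] → acc 0, east 0, south 0
  cycle 2: PE[1][1] → acc 87, east 87, south 4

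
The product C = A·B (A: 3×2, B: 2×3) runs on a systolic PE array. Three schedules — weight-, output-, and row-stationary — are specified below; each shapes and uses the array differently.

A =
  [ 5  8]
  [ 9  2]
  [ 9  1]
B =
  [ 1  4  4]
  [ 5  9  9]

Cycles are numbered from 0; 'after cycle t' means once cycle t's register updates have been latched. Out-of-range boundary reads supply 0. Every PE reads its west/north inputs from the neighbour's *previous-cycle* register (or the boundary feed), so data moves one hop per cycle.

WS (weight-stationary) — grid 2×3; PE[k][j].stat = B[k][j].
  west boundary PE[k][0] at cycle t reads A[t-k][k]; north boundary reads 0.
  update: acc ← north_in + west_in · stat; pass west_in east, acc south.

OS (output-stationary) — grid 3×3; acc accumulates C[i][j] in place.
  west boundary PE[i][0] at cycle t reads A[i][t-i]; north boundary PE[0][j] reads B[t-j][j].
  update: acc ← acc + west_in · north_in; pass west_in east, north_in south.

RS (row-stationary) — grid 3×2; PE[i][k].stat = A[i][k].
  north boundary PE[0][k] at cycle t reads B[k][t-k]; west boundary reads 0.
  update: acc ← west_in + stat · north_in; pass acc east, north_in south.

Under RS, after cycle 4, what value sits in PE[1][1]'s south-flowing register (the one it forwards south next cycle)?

Tracing RS — 3×2 array, target PE[1][1]:
  0: (0,1).acc=0  regs=<0,0>
  0: (1,0).acc=0  regs=<0,0>
  0: (1,1).acc=0  regs=<0,0>
  1: (0,1).acc=45  regs=<45,5>
  1: (1,0).acc=9  regs=<9,1>
  1: (1,1).acc=0  regs=<0,0>
  2: (0,1).acc=92  regs=<92,9>
  2: (1,0).acc=36  regs=<36,4>
  2: (1,1).acc=19  regs=<19,5>
  3: (0,1).acc=92  regs=<92,9>
  3: (1,0).acc=36  regs=<36,4>
  3: (1,1).acc=54  regs=<54,9>
  4: (0,1).acc=0  regs=<0,0>
  4: (1,0).acc=0  regs=<0,0>
  4: (1,1).acc=54  regs=<54,9>

register = 9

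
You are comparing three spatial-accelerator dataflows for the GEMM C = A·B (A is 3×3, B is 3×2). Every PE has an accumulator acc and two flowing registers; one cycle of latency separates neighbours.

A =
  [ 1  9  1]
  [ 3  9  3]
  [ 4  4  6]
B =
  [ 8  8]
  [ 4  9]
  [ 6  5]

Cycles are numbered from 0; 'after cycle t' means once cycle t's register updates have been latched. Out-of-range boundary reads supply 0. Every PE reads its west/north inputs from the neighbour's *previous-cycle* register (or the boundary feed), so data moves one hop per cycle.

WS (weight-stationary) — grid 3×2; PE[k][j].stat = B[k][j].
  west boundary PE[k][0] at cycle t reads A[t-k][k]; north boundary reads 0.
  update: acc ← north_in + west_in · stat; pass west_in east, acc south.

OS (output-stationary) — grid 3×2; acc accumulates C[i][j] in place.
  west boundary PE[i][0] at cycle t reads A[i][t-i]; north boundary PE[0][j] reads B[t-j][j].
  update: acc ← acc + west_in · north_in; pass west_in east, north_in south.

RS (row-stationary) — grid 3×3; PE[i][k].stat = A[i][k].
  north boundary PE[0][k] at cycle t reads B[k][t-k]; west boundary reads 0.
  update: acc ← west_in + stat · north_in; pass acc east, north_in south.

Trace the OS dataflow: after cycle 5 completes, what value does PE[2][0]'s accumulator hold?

PE[2][0].acc = 84

OS (3×2). Following PE[2][0] plus its west/north inputs:
  t=0 PE[1][0]: acc=0 h=0 v=0
  t=0 PE[2][0]: acc=0 h=0 v=0
  t=1 PE[1][0]: acc=24 h=3 v=8
  t=1 PE[2][0]: acc=0 h=0 v=0
  t=2 PE[1][0]: acc=60 h=9 v=4
  t=2 PE[2][0]: acc=32 h=4 v=8
  t=3 PE[1][0]: acc=78 h=3 v=6
  t=3 PE[2][0]: acc=48 h=4 v=4
  t=4 PE[1][0]: acc=78 h=0 v=0
  t=4 PE[2][0]: acc=84 h=6 v=6
  t=5 PE[1][0]: acc=78 h=0 v=0
  t=5 PE[2][0]: acc=84 h=0 v=0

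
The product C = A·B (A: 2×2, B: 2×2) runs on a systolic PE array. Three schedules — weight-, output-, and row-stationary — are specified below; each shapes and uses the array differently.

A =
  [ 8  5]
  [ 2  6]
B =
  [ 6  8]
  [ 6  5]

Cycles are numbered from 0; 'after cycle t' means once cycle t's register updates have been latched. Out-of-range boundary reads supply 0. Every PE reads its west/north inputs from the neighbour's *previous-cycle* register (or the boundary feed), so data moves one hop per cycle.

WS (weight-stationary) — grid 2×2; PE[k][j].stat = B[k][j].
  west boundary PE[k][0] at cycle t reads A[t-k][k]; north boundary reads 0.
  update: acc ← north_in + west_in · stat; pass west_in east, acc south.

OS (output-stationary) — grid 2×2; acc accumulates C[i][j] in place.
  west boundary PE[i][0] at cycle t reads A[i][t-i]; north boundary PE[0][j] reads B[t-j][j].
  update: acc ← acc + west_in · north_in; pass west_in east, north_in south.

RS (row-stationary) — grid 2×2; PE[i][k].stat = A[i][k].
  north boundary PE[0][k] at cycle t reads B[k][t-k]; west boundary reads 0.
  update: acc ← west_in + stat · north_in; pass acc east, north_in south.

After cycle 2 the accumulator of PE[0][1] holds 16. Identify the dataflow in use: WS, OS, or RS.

— WS: 2×2; PE[0][1] trace:
  0: (0,1).acc=0  regs=<0,0>
  1: (0,1).acc=64  regs=<8,64>
  2: (0,1).acc=16  regs=<2,16>
— OS: 2×2; PE[0][1] trace:
  0: (0,1).acc=0  regs=<0,0>
  1: (0,1).acc=64  regs=<8,8>
  2: (0,1).acc=89  regs=<5,5>
— RS: 2×2; PE[0][1] trace:
  0: (0,1).acc=0  regs=<0,0>
  1: (0,1).acc=78  regs=<78,6>
  2: (0,1).acc=89  regs=<89,5>

dataflow = WS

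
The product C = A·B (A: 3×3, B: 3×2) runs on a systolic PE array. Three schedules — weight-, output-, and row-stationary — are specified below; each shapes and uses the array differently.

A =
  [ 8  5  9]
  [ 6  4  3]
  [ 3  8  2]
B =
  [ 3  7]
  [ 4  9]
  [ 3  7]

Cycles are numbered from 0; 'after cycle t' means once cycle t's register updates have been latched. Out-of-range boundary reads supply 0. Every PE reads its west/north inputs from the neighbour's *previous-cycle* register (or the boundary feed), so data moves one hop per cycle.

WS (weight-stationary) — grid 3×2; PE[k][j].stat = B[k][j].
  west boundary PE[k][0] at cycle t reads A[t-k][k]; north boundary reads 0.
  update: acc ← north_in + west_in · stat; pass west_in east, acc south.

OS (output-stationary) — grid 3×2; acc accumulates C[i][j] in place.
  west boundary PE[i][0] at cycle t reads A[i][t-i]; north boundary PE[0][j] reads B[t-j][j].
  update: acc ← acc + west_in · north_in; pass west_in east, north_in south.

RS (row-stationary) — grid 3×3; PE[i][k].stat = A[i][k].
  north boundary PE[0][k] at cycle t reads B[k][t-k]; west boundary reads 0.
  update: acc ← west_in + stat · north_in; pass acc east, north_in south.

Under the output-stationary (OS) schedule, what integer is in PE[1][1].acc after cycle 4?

OS (3×2). Following PE[1][1] plus its west/north inputs:
  @0  [0,1]  acc 0  |  →0  ↓0
  @0  [1,0]  acc 0  |  →0  ↓0
  @0  [1,1]  acc 0  |  →0  ↓0
  @1  [0,1]  acc 56  |  →8  ↓7
  @1  [1,0]  acc 18  |  →6  ↓3
  @1  [1,1]  acc 0  |  →0  ↓0
  @2  [0,1]  acc 101  |  →5  ↓9
  @2  [1,0]  acc 34  |  →4  ↓4
  @2  [1,1]  acc 42  |  →6  ↓7
  @3  [0,1]  acc 164  |  →9  ↓7
  @3  [1,0]  acc 43  |  →3  ↓3
  @3  [1,1]  acc 78  |  →4  ↓9
  @4  [0,1]  acc 164  |  →0  ↓0
  @4  [1,0]  acc 43  |  →0  ↓0
  @4  [1,1]  acc 99  |  →3  ↓7

PE[1][1].acc = 99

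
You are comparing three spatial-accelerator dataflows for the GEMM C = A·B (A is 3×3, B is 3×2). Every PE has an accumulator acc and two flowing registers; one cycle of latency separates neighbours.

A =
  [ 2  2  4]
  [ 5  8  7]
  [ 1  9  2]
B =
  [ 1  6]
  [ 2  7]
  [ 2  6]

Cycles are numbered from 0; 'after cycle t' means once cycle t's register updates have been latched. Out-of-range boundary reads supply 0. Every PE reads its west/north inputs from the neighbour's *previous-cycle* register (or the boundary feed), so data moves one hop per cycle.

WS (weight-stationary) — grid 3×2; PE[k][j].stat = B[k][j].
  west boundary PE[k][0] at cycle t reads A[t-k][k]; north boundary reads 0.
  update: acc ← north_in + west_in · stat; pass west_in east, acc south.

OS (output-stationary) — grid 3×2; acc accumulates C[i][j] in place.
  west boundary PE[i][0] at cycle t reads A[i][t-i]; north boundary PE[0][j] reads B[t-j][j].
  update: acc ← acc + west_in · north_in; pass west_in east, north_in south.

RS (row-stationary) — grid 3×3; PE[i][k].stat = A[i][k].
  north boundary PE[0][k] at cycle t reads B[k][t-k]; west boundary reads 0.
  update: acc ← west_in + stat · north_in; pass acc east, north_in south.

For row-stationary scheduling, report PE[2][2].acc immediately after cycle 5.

PE[2][2].acc = 81

RS on a 3×3 grid — tracing PE[2][2] and its feeders:
  c0 r1c2: 0 / 0 / 0
  c0 r2c1: 0 / 0 / 0
  c0 r2c2: 0 / 0 / 0
  c1 r1c2: 0 / 0 / 0
  c1 r2c1: 0 / 0 / 0
  c1 r2c2: 0 / 0 / 0
  c2 r1c2: 0 / 0 / 0
  c2 r2c1: 0 / 0 / 0
  c2 r2c2: 0 / 0 / 0
  c3 r1c2: 35 / 35 / 2
  c3 r2c1: 19 / 19 / 2
  c3 r2c2: 0 / 0 / 0
  c4 r1c2: 128 / 128 / 6
  c4 r2c1: 69 / 69 / 7
  c4 r2c2: 23 / 23 / 2
  c5 r1c2: 0 / 0 / 0
  c5 r2c1: 0 / 0 / 0
  c5 r2c2: 81 / 81 / 6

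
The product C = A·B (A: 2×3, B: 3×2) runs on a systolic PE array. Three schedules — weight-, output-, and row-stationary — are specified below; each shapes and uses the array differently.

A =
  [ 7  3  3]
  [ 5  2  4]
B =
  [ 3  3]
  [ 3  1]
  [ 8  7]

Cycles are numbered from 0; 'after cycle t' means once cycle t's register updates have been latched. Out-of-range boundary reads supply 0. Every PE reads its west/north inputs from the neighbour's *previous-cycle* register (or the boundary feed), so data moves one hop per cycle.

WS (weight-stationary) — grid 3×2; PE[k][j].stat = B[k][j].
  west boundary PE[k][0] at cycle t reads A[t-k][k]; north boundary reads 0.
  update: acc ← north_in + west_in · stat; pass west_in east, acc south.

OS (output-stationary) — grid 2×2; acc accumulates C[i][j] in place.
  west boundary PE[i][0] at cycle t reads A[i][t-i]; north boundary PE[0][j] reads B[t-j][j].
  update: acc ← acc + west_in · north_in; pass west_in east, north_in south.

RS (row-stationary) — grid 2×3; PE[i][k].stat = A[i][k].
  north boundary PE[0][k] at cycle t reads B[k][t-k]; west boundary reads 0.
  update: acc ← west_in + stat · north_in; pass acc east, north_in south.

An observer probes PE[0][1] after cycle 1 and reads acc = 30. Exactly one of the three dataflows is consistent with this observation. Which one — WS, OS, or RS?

WS [3×2] PE[0][1] across cycles:
  after 0 — PE[0][1] acc=0, pass-E 0, pass-S 0
  after 1 — PE[0][1] acc=21, pass-E 7, pass-S 21
OS [2×2] PE[0][1] across cycles:
  after 0 — PE[0][1] acc=0, pass-E 0, pass-S 0
  after 1 — PE[0][1] acc=21, pass-E 7, pass-S 3
RS [2×3] PE[0][1] across cycles:
  after 0 — PE[0][1] acc=0, pass-E 0, pass-S 0
  after 1 — PE[0][1] acc=30, pass-E 30, pass-S 3

dataflow = RS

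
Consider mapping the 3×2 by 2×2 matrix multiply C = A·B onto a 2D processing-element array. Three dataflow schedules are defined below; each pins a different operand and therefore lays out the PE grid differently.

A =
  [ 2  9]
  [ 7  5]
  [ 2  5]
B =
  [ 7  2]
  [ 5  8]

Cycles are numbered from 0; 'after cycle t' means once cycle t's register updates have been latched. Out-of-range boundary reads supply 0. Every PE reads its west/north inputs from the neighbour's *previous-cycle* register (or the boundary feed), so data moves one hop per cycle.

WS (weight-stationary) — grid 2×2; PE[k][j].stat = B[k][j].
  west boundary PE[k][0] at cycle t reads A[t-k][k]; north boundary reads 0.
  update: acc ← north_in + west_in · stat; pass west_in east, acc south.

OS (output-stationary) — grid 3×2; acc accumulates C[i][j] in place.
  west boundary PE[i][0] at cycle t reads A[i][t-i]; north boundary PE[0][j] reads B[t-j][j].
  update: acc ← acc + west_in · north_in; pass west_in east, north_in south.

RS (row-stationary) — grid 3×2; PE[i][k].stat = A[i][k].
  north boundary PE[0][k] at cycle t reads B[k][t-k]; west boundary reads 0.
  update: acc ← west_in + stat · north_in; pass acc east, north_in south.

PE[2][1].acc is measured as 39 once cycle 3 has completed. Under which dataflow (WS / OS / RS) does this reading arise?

— WS: 2×2 array has no PE[2][1].
— OS: 3×2; PE[2][1] trace:
  after 0 — PE[2][1] acc=0, pass-E 0, pass-S 0
  after 1 — PE[2][1] acc=0, pass-E 0, pass-S 0
  after 2 — PE[2][1] acc=0, pass-E 0, pass-S 0
  after 3 — PE[2][1] acc=4, pass-E 2, pass-S 2
— RS: 3×2; PE[2][1] trace:
  after 0 — PE[2][1] acc=0, pass-E 0, pass-S 0
  after 1 — PE[2][1] acc=0, pass-E 0, pass-S 0
  after 2 — PE[2][1] acc=0, pass-E 0, pass-S 0
  after 3 — PE[2][1] acc=39, pass-E 39, pass-S 5

dataflow = RS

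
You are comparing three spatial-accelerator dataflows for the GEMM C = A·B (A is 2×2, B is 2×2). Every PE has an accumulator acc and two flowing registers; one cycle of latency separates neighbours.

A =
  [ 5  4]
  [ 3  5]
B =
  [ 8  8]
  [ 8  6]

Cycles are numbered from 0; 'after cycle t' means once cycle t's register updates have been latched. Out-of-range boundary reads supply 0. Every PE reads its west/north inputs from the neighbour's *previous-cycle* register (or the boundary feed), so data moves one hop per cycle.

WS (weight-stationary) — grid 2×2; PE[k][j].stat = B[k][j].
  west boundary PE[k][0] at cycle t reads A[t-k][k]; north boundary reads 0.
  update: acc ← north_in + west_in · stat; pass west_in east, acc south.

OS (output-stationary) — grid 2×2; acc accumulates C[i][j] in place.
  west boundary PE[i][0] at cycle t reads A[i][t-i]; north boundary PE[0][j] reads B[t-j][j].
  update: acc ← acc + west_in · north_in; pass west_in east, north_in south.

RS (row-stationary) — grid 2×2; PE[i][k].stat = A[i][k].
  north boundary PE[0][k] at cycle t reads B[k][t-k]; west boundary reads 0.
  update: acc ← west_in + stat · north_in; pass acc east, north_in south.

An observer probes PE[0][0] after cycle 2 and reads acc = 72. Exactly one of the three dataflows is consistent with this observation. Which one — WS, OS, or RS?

dataflow = OS

WS (2×2 grid), PE[0][0]:
  0: (0,0).acc=40  regs=<5,40>
  1: (0,0).acc=24  regs=<3,24>
  2: (0,0).acc=0  regs=<0,0>
OS (2×2 grid), PE[0][0]:
  0: (0,0).acc=40  regs=<5,8>
  1: (0,0).acc=72  regs=<4,8>
  2: (0,0).acc=72  regs=<0,0>
RS (2×2 grid), PE[0][0]:
  0: (0,0).acc=40  regs=<40,8>
  1: (0,0).acc=40  regs=<40,8>
  2: (0,0).acc=0  regs=<0,0>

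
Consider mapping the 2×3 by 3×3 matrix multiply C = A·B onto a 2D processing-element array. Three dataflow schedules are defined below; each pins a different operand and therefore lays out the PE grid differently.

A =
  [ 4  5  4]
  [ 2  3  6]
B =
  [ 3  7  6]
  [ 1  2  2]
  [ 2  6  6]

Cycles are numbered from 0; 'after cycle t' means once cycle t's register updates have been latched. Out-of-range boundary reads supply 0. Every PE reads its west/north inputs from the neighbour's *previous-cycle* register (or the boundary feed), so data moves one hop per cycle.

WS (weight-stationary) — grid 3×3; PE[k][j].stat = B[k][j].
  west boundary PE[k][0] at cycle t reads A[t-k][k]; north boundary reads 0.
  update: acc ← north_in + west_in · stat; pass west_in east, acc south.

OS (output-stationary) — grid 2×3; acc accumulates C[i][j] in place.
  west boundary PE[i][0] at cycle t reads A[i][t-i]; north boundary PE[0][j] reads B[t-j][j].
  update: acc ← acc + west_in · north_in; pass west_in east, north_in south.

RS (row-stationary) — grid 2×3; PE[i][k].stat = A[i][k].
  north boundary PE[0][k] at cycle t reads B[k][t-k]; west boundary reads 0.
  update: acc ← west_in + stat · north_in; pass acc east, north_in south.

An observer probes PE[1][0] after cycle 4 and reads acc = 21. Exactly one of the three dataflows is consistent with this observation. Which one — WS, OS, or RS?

dataflow = OS

WS [3×3] PE[1][0] across cycles:
  0: (1,0).acc=0  regs=<0,0>
  1: (1,0).acc=17  regs=<5,17>
  2: (1,0).acc=9  regs=<3,9>
  3: (1,0).acc=0  regs=<0,0>
  4: (1,0).acc=0  regs=<0,0>
OS [2×3] PE[1][0] across cycles:
  0: (1,0).acc=0  regs=<0,0>
  1: (1,0).acc=6  regs=<2,3>
  2: (1,0).acc=9  regs=<3,1>
  3: (1,0).acc=21  regs=<6,2>
  4: (1,0).acc=21  regs=<0,0>
RS [2×3] PE[1][0] across cycles:
  0: (1,0).acc=0  regs=<0,0>
  1: (1,0).acc=6  regs=<6,3>
  2: (1,0).acc=14  regs=<14,7>
  3: (1,0).acc=12  regs=<12,6>
  4: (1,0).acc=0  regs=<0,0>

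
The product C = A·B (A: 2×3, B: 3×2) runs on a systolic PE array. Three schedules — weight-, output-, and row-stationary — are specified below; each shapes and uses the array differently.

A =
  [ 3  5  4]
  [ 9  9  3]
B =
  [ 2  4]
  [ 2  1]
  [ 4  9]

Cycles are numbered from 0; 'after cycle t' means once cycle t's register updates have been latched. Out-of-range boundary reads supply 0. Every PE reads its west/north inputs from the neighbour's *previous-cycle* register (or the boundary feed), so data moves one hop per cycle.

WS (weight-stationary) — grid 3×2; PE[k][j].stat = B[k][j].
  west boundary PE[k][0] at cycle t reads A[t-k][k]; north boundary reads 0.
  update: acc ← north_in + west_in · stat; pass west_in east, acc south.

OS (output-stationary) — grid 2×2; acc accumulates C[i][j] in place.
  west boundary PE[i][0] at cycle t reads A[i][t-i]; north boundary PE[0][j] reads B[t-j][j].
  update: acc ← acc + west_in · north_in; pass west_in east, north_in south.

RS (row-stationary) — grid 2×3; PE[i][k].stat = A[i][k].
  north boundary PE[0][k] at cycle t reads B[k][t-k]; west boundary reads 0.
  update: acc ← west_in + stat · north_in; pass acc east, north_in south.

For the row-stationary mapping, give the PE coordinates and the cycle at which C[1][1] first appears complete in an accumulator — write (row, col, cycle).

RS: C[1][1] accumulates in PE[1][2]:
  after 0 — PE[1][2] acc=0, pass-E 0, pass-S 0
  after 1 — PE[1][2] acc=0, pass-E 0, pass-S 0
  after 2 — PE[1][2] acc=0, pass-E 0, pass-S 0
  after 3 — PE[1][2] acc=48, pass-E 48, pass-S 4
  after 4 — PE[1][2] acc=72, pass-E 72, pass-S 9

(row, col, cycle) = (1, 2, 4)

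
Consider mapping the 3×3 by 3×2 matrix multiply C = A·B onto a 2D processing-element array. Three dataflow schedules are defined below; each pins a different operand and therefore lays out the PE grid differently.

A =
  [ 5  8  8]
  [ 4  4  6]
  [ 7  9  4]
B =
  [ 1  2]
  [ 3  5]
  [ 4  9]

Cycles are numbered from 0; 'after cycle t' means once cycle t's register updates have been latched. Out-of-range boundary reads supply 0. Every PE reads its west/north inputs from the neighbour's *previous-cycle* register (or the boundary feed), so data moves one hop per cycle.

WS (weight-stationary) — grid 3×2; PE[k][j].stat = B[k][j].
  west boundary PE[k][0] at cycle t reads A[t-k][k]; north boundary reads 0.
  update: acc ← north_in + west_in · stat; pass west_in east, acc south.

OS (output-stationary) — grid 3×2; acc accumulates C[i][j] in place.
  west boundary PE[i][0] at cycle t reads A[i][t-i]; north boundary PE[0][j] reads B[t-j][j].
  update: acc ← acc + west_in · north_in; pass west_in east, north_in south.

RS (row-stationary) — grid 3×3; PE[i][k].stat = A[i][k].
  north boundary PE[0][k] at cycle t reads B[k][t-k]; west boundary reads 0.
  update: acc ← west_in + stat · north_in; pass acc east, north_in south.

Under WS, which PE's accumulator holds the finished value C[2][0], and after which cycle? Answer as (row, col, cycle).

(row, col, cycle) = (2, 0, 4)

WS: C[2][0] accumulates in PE[2][0]:
  0: (2,0).acc=0  regs=<0,0>
  1: (2,0).acc=0  regs=<0,0>
  2: (2,0).acc=61  regs=<8,61>
  3: (2,0).acc=40  regs=<6,40>
  4: (2,0).acc=50  regs=<4,50>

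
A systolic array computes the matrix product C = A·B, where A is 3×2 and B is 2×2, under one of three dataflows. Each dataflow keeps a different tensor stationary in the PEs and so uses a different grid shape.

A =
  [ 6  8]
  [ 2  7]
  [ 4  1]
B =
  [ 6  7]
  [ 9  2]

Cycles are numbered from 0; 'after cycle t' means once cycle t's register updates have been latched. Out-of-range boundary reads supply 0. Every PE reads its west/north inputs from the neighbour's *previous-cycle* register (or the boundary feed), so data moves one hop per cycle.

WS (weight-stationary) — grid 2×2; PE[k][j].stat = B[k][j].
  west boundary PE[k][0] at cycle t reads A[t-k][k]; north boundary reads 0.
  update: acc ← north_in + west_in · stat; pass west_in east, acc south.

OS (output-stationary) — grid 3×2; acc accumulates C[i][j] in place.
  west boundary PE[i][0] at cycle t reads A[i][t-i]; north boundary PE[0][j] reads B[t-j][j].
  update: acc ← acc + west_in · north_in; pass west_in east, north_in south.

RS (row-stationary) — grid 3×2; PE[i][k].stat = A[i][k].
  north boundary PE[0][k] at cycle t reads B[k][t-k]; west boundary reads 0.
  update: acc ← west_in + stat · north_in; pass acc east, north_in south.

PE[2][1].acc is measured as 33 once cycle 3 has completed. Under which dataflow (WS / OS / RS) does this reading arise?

WS: PE[2][1] is outside its 2×2 grid.
OS (3×2 grid), PE[2][1]:
  after 0 — PE[2][1] acc=0, pass-E 0, pass-S 0
  after 1 — PE[2][1] acc=0, pass-E 0, pass-S 0
  after 2 — PE[2][1] acc=0, pass-E 0, pass-S 0
  after 3 — PE[2][1] acc=28, pass-E 4, pass-S 7
RS (3×2 grid), PE[2][1]:
  after 0 — PE[2][1] acc=0, pass-E 0, pass-S 0
  after 1 — PE[2][1] acc=0, pass-E 0, pass-S 0
  after 2 — PE[2][1] acc=0, pass-E 0, pass-S 0
  after 3 — PE[2][1] acc=33, pass-E 33, pass-S 9

dataflow = RS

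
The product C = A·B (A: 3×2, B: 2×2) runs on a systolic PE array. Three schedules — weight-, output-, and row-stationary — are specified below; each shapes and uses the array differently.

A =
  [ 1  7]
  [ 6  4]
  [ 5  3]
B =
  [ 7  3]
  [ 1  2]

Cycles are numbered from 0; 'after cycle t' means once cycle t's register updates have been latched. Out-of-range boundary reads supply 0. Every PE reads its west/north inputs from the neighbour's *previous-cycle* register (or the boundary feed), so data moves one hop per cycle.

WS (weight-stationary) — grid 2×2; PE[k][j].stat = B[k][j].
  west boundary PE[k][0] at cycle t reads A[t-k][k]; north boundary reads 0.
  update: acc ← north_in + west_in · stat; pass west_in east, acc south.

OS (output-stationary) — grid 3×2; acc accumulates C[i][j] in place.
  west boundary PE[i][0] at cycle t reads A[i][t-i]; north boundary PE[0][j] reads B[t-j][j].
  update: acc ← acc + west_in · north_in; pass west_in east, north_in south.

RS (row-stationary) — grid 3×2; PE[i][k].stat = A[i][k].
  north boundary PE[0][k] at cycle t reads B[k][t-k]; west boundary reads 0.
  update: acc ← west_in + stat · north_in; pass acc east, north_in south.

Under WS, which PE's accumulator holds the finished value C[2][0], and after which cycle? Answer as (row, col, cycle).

(row, col, cycle) = (1, 0, 3)

WS — PE[1][0] is where C[2][0] collects:
  0: (1,0).acc=0  regs=<0,0>
  1: (1,0).acc=14  regs=<7,14>
  2: (1,0).acc=46  regs=<4,46>
  3: (1,0).acc=38  regs=<3,38>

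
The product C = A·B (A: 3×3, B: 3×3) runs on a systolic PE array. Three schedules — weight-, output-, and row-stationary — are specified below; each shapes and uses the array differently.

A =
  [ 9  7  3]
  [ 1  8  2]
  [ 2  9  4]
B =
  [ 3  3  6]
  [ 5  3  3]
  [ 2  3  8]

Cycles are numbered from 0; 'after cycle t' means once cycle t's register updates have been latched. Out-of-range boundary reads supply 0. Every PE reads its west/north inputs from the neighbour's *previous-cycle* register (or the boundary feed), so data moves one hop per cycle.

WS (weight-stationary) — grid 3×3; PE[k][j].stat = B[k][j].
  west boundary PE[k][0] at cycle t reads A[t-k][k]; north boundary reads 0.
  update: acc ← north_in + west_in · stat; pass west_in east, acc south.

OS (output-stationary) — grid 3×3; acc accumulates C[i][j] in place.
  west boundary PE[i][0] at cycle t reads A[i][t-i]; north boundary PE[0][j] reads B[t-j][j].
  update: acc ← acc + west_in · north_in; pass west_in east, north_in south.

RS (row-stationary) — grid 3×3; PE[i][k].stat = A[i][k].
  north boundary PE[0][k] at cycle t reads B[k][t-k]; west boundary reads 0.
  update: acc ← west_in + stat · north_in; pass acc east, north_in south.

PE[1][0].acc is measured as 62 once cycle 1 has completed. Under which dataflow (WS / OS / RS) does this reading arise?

WS (3×3 grid), PE[1][0]:
  t=0 PE[1][0]: acc=0 h=0 v=0
  t=1 PE[1][0]: acc=62 h=7 v=62
OS (3×3 grid), PE[1][0]:
  t=0 PE[1][0]: acc=0 h=0 v=0
  t=1 PE[1][0]: acc=3 h=1 v=3
RS (3×3 grid), PE[1][0]:
  t=0 PE[1][0]: acc=0 h=0 v=0
  t=1 PE[1][0]: acc=3 h=3 v=3

dataflow = WS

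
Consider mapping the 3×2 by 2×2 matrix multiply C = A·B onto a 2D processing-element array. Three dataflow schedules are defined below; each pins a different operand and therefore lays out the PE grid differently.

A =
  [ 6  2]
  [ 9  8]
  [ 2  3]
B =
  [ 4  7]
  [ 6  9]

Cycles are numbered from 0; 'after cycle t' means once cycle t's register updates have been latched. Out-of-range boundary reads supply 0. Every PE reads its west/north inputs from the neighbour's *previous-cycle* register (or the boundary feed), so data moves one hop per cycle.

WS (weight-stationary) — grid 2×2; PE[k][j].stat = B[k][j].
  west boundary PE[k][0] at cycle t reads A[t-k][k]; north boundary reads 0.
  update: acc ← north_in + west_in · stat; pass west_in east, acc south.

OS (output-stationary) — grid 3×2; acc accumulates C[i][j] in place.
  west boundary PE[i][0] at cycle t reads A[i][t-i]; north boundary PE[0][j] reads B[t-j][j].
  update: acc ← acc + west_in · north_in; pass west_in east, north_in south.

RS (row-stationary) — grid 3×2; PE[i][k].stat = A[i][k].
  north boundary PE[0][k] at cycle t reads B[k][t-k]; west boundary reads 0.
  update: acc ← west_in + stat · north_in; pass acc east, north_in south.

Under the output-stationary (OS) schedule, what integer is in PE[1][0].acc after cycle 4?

PE[1][0].acc = 84

OS 3×2: PE[1][0] cycle-by-cycle (with neighbour feeds):
  c0 r0c0: 24 / 6 / 4
  c0 r1c0: 0 / 0 / 0
  c1 r0c0: 36 / 2 / 6
  c1 r1c0: 36 / 9 / 4
  c2 r0c0: 36 / 0 / 0
  c2 r1c0: 84 / 8 / 6
  c3 r0c0: 36 / 0 / 0
  c3 r1c0: 84 / 0 / 0
  c4 r0c0: 36 / 0 / 0
  c4 r1c0: 84 / 0 / 0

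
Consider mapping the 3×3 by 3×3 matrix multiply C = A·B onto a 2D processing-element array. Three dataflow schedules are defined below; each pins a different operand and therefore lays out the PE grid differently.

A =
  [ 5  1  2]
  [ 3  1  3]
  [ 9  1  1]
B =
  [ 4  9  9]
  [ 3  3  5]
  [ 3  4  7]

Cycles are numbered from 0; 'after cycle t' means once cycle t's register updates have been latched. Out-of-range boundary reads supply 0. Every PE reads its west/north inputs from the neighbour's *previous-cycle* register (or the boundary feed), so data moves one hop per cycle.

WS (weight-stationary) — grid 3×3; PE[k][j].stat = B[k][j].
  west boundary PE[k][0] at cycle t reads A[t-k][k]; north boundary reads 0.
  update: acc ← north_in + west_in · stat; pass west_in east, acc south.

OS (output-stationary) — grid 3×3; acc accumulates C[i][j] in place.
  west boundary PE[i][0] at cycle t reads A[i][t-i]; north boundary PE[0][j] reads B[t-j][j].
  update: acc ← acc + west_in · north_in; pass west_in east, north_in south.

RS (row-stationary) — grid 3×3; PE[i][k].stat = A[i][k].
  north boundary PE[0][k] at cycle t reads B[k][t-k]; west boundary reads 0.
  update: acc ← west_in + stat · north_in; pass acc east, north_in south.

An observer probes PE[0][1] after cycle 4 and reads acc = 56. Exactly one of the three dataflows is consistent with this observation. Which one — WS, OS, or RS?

WS (3×3 grid), PE[0][1]:
  @0  [0,1]  acc 0  |  →0  ↓0
  @1  [0,1]  acc 45  |  →5  ↓45
  @2  [0,1]  acc 27  |  →3  ↓27
  @3  [0,1]  acc 81  |  →9  ↓81
  @4  [0,1]  acc 0  |  →0  ↓0
OS (3×3 grid), PE[0][1]:
  @0  [0,1]  acc 0  |  →0  ↓0
  @1  [0,1]  acc 45  |  →5  ↓9
  @2  [0,1]  acc 48  |  →1  ↓3
  @3  [0,1]  acc 56  |  →2  ↓4
  @4  [0,1]  acc 56  |  →0  ↓0
RS (3×3 grid), PE[0][1]:
  @0  [0,1]  acc 0  |  →0  ↓0
  @1  [0,1]  acc 23  |  →23  ↓3
  @2  [0,1]  acc 48  |  →48  ↓3
  @3  [0,1]  acc 50  |  →50  ↓5
  @4  [0,1]  acc 0  |  →0  ↓0

dataflow = OS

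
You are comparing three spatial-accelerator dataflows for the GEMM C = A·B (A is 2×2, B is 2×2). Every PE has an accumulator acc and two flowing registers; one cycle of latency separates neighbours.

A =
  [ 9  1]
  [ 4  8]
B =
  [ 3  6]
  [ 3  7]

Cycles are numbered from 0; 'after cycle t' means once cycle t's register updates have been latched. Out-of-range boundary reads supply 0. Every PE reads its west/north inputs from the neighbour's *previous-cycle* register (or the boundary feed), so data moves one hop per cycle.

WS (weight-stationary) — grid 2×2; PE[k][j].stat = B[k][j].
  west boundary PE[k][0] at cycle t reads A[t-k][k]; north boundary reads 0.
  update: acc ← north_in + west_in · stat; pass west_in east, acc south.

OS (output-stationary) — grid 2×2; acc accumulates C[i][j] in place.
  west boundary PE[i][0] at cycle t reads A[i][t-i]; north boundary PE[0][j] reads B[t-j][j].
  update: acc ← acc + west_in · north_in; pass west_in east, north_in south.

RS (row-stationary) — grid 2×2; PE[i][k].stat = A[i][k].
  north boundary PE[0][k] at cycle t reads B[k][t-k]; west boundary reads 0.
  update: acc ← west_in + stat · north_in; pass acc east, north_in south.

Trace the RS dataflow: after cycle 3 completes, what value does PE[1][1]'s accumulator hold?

Tracing RS — 2×2 array, target PE[1][1]:
  cycle 0: PE[0][1] → acc 0, east 0, south 0
  cycle 0: PE[1][0] → acc 0, east 0, south 0
  cycle 0: PE[1][1] → acc 0, east 0, south 0
  cycle 1: PE[0][1] → acc 30, east 30, south 3
  cycle 1: PE[1][0] → acc 12, east 12, south 3
  cycle 1: PE[1][1] → acc 0, east 0, south 0
  cycle 2: PE[0][1] → acc 61, east 61, south 7
  cycle 2: PE[1][0] → acc 24, east 24, south 6
  cycle 2: PE[1][1] → acc 36, east 36, south 3
  cycle 3: PE[0][1] → acc 0, east 0, south 0
  cycle 3: PE[1][0] → acc 0, east 0, south 0
  cycle 3: PE[1][1] → acc 80, east 80, south 7

PE[1][1].acc = 80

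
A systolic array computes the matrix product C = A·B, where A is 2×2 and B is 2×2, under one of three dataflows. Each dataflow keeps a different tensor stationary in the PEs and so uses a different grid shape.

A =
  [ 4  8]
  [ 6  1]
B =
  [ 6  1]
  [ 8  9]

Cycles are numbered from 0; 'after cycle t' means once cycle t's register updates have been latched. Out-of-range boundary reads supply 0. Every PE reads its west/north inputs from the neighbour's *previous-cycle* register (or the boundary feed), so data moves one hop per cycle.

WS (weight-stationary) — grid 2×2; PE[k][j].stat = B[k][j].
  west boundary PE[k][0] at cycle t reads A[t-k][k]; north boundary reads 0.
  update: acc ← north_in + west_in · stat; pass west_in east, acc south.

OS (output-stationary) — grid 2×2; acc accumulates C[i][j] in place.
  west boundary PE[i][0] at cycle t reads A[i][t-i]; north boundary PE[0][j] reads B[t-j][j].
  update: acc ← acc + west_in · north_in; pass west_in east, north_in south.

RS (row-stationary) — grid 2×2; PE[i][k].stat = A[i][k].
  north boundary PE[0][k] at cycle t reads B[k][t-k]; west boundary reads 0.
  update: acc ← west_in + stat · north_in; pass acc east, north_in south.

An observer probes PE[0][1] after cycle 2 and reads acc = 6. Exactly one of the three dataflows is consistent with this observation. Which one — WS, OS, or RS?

Under WS (2×2), PE[0][1]:
  cycle 0: PE[0][1] → acc 0, east 0, south 0
  cycle 1: PE[0][1] → acc 4, east 4, south 4
  cycle 2: PE[0][1] → acc 6, east 6, south 6
Under OS (2×2), PE[0][1]:
  cycle 0: PE[0][1] → acc 0, east 0, south 0
  cycle 1: PE[0][1] → acc 4, east 4, south 1
  cycle 2: PE[0][1] → acc 76, east 8, south 9
Under RS (2×2), PE[0][1]:
  cycle 0: PE[0][1] → acc 0, east 0, south 0
  cycle 1: PE[0][1] → acc 88, east 88, south 8
  cycle 2: PE[0][1] → acc 76, east 76, south 9

dataflow = WS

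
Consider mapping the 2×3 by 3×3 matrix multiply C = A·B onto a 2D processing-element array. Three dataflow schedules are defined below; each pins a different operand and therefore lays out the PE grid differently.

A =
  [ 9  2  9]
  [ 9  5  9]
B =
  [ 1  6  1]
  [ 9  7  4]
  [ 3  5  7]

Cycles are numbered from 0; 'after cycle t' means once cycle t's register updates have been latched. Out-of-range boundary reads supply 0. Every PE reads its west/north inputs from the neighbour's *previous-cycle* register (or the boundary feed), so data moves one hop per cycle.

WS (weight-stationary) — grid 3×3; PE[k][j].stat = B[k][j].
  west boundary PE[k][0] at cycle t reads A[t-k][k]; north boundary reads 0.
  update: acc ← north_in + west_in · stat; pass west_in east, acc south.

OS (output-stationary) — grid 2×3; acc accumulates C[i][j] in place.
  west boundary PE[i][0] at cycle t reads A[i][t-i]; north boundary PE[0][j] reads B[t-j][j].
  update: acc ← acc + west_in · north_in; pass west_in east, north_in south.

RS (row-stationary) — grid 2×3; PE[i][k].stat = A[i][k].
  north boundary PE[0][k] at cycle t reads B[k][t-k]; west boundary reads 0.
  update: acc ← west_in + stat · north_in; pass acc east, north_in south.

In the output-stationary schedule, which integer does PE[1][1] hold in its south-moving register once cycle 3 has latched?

register = 7

Tracing OS — 2×3 array, target PE[1][1]:
  [0] (0,1) acc=0 (h:0 v:0)
  [0] (1,0) acc=0 (h:0 v:0)
  [0] (1,1) acc=0 (h:0 v:0)
  [1] (0,1) acc=54 (h:9 v:6)
  [1] (1,0) acc=9 (h:9 v:1)
  [1] (1,1) acc=0 (h:0 v:0)
  [2] (0,1) acc=68 (h:2 v:7)
  [2] (1,0) acc=54 (h:5 v:9)
  [2] (1,1) acc=54 (h:9 v:6)
  [3] (0,1) acc=113 (h:9 v:5)
  [3] (1,0) acc=81 (h:9 v:3)
  [3] (1,1) acc=89 (h:5 v:7)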